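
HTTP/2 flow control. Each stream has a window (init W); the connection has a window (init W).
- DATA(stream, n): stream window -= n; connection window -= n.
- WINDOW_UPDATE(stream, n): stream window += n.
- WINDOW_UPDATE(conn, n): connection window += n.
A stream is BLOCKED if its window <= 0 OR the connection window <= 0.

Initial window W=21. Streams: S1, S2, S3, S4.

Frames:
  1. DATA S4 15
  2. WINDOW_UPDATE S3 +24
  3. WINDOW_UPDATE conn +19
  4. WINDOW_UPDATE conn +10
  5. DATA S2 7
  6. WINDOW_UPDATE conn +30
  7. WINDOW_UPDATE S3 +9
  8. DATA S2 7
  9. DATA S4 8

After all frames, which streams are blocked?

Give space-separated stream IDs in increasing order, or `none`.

Answer: S4

Derivation:
Op 1: conn=6 S1=21 S2=21 S3=21 S4=6 blocked=[]
Op 2: conn=6 S1=21 S2=21 S3=45 S4=6 blocked=[]
Op 3: conn=25 S1=21 S2=21 S3=45 S4=6 blocked=[]
Op 4: conn=35 S1=21 S2=21 S3=45 S4=6 blocked=[]
Op 5: conn=28 S1=21 S2=14 S3=45 S4=6 blocked=[]
Op 6: conn=58 S1=21 S2=14 S3=45 S4=6 blocked=[]
Op 7: conn=58 S1=21 S2=14 S3=54 S4=6 blocked=[]
Op 8: conn=51 S1=21 S2=7 S3=54 S4=6 blocked=[]
Op 9: conn=43 S1=21 S2=7 S3=54 S4=-2 blocked=[4]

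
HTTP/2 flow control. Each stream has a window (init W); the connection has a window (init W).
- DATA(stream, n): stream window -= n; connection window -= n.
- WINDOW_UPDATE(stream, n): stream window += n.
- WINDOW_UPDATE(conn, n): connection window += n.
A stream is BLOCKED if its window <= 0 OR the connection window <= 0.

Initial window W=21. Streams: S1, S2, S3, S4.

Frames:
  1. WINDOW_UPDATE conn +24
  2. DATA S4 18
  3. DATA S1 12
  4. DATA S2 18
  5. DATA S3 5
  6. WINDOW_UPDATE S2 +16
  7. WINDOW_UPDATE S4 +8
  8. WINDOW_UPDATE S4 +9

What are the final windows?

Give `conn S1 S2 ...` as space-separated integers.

Op 1: conn=45 S1=21 S2=21 S3=21 S4=21 blocked=[]
Op 2: conn=27 S1=21 S2=21 S3=21 S4=3 blocked=[]
Op 3: conn=15 S1=9 S2=21 S3=21 S4=3 blocked=[]
Op 4: conn=-3 S1=9 S2=3 S3=21 S4=3 blocked=[1, 2, 3, 4]
Op 5: conn=-8 S1=9 S2=3 S3=16 S4=3 blocked=[1, 2, 3, 4]
Op 6: conn=-8 S1=9 S2=19 S3=16 S4=3 blocked=[1, 2, 3, 4]
Op 7: conn=-8 S1=9 S2=19 S3=16 S4=11 blocked=[1, 2, 3, 4]
Op 8: conn=-8 S1=9 S2=19 S3=16 S4=20 blocked=[1, 2, 3, 4]

Answer: -8 9 19 16 20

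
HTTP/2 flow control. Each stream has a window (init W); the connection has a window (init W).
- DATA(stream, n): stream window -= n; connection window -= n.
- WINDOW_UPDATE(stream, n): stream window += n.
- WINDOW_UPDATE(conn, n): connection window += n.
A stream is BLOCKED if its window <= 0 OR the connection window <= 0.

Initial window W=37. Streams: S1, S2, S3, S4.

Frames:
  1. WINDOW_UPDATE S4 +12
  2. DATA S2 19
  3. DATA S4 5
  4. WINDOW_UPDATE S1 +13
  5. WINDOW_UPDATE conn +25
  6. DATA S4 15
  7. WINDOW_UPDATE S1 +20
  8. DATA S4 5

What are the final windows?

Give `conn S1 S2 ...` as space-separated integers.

Answer: 18 70 18 37 24

Derivation:
Op 1: conn=37 S1=37 S2=37 S3=37 S4=49 blocked=[]
Op 2: conn=18 S1=37 S2=18 S3=37 S4=49 blocked=[]
Op 3: conn=13 S1=37 S2=18 S3=37 S4=44 blocked=[]
Op 4: conn=13 S1=50 S2=18 S3=37 S4=44 blocked=[]
Op 5: conn=38 S1=50 S2=18 S3=37 S4=44 blocked=[]
Op 6: conn=23 S1=50 S2=18 S3=37 S4=29 blocked=[]
Op 7: conn=23 S1=70 S2=18 S3=37 S4=29 blocked=[]
Op 8: conn=18 S1=70 S2=18 S3=37 S4=24 blocked=[]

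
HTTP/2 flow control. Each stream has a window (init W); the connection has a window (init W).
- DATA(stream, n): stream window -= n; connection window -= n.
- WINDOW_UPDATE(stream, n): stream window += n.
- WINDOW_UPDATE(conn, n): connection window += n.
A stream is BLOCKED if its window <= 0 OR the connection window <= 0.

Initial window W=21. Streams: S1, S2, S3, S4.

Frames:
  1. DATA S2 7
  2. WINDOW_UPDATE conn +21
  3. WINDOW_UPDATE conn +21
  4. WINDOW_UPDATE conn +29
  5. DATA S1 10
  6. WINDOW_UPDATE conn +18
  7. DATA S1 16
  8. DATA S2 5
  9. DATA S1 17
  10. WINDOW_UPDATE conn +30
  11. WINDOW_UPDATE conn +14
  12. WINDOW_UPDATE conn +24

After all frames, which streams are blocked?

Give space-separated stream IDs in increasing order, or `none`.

Answer: S1

Derivation:
Op 1: conn=14 S1=21 S2=14 S3=21 S4=21 blocked=[]
Op 2: conn=35 S1=21 S2=14 S3=21 S4=21 blocked=[]
Op 3: conn=56 S1=21 S2=14 S3=21 S4=21 blocked=[]
Op 4: conn=85 S1=21 S2=14 S3=21 S4=21 blocked=[]
Op 5: conn=75 S1=11 S2=14 S3=21 S4=21 blocked=[]
Op 6: conn=93 S1=11 S2=14 S3=21 S4=21 blocked=[]
Op 7: conn=77 S1=-5 S2=14 S3=21 S4=21 blocked=[1]
Op 8: conn=72 S1=-5 S2=9 S3=21 S4=21 blocked=[1]
Op 9: conn=55 S1=-22 S2=9 S3=21 S4=21 blocked=[1]
Op 10: conn=85 S1=-22 S2=9 S3=21 S4=21 blocked=[1]
Op 11: conn=99 S1=-22 S2=9 S3=21 S4=21 blocked=[1]
Op 12: conn=123 S1=-22 S2=9 S3=21 S4=21 blocked=[1]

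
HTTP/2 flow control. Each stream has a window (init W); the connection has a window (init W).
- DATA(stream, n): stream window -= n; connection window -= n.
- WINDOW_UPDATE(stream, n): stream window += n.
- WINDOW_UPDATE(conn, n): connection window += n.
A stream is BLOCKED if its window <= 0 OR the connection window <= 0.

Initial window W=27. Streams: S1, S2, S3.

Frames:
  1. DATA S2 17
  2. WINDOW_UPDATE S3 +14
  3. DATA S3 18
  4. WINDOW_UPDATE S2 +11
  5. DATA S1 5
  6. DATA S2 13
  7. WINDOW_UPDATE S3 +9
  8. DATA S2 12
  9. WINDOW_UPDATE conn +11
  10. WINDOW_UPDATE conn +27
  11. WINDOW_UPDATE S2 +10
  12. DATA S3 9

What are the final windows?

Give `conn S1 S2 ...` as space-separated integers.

Op 1: conn=10 S1=27 S2=10 S3=27 blocked=[]
Op 2: conn=10 S1=27 S2=10 S3=41 blocked=[]
Op 3: conn=-8 S1=27 S2=10 S3=23 blocked=[1, 2, 3]
Op 4: conn=-8 S1=27 S2=21 S3=23 blocked=[1, 2, 3]
Op 5: conn=-13 S1=22 S2=21 S3=23 blocked=[1, 2, 3]
Op 6: conn=-26 S1=22 S2=8 S3=23 blocked=[1, 2, 3]
Op 7: conn=-26 S1=22 S2=8 S3=32 blocked=[1, 2, 3]
Op 8: conn=-38 S1=22 S2=-4 S3=32 blocked=[1, 2, 3]
Op 9: conn=-27 S1=22 S2=-4 S3=32 blocked=[1, 2, 3]
Op 10: conn=0 S1=22 S2=-4 S3=32 blocked=[1, 2, 3]
Op 11: conn=0 S1=22 S2=6 S3=32 blocked=[1, 2, 3]
Op 12: conn=-9 S1=22 S2=6 S3=23 blocked=[1, 2, 3]

Answer: -9 22 6 23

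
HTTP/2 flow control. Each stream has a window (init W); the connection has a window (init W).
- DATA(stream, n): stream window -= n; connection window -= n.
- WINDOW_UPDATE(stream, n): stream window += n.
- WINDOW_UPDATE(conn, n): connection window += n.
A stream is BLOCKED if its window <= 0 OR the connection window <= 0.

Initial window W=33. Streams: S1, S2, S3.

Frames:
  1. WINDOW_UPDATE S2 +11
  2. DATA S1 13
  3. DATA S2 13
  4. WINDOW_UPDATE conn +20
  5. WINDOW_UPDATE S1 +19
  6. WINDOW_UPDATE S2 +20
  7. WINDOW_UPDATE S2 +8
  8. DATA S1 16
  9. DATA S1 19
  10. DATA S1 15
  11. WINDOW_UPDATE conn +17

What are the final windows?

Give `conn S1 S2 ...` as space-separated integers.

Answer: -6 -11 59 33

Derivation:
Op 1: conn=33 S1=33 S2=44 S3=33 blocked=[]
Op 2: conn=20 S1=20 S2=44 S3=33 blocked=[]
Op 3: conn=7 S1=20 S2=31 S3=33 blocked=[]
Op 4: conn=27 S1=20 S2=31 S3=33 blocked=[]
Op 5: conn=27 S1=39 S2=31 S3=33 blocked=[]
Op 6: conn=27 S1=39 S2=51 S3=33 blocked=[]
Op 7: conn=27 S1=39 S2=59 S3=33 blocked=[]
Op 8: conn=11 S1=23 S2=59 S3=33 blocked=[]
Op 9: conn=-8 S1=4 S2=59 S3=33 blocked=[1, 2, 3]
Op 10: conn=-23 S1=-11 S2=59 S3=33 blocked=[1, 2, 3]
Op 11: conn=-6 S1=-11 S2=59 S3=33 blocked=[1, 2, 3]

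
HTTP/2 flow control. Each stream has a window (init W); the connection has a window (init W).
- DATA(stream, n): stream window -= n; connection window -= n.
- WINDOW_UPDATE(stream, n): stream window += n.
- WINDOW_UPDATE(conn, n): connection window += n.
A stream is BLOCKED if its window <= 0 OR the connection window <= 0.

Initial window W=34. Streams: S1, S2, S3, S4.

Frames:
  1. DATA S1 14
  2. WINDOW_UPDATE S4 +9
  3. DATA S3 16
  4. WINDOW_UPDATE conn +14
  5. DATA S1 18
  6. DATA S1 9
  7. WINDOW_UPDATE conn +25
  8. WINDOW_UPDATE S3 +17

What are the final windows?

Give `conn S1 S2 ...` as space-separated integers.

Op 1: conn=20 S1=20 S2=34 S3=34 S4=34 blocked=[]
Op 2: conn=20 S1=20 S2=34 S3=34 S4=43 blocked=[]
Op 3: conn=4 S1=20 S2=34 S3=18 S4=43 blocked=[]
Op 4: conn=18 S1=20 S2=34 S3=18 S4=43 blocked=[]
Op 5: conn=0 S1=2 S2=34 S3=18 S4=43 blocked=[1, 2, 3, 4]
Op 6: conn=-9 S1=-7 S2=34 S3=18 S4=43 blocked=[1, 2, 3, 4]
Op 7: conn=16 S1=-7 S2=34 S3=18 S4=43 blocked=[1]
Op 8: conn=16 S1=-7 S2=34 S3=35 S4=43 blocked=[1]

Answer: 16 -7 34 35 43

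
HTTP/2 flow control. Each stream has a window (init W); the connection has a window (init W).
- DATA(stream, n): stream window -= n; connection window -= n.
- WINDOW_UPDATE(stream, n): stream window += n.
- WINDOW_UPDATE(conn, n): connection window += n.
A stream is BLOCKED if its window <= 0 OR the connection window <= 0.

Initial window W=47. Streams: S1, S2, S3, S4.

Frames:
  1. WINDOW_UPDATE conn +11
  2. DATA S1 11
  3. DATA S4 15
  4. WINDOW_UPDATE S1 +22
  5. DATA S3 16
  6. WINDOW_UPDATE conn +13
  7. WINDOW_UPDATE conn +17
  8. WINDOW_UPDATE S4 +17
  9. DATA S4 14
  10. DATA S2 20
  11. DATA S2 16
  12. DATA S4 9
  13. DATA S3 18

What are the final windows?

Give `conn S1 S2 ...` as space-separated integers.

Answer: -31 58 11 13 26

Derivation:
Op 1: conn=58 S1=47 S2=47 S3=47 S4=47 blocked=[]
Op 2: conn=47 S1=36 S2=47 S3=47 S4=47 blocked=[]
Op 3: conn=32 S1=36 S2=47 S3=47 S4=32 blocked=[]
Op 4: conn=32 S1=58 S2=47 S3=47 S4=32 blocked=[]
Op 5: conn=16 S1=58 S2=47 S3=31 S4=32 blocked=[]
Op 6: conn=29 S1=58 S2=47 S3=31 S4=32 blocked=[]
Op 7: conn=46 S1=58 S2=47 S3=31 S4=32 blocked=[]
Op 8: conn=46 S1=58 S2=47 S3=31 S4=49 blocked=[]
Op 9: conn=32 S1=58 S2=47 S3=31 S4=35 blocked=[]
Op 10: conn=12 S1=58 S2=27 S3=31 S4=35 blocked=[]
Op 11: conn=-4 S1=58 S2=11 S3=31 S4=35 blocked=[1, 2, 3, 4]
Op 12: conn=-13 S1=58 S2=11 S3=31 S4=26 blocked=[1, 2, 3, 4]
Op 13: conn=-31 S1=58 S2=11 S3=13 S4=26 blocked=[1, 2, 3, 4]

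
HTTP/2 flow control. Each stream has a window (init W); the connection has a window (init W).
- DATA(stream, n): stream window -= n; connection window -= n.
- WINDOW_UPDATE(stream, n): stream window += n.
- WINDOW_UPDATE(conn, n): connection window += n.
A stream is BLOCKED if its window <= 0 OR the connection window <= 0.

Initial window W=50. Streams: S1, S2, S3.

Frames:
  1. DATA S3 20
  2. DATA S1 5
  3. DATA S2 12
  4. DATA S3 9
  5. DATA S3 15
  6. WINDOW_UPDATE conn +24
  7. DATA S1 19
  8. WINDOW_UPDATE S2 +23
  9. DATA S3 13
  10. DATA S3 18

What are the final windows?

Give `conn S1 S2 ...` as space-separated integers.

Op 1: conn=30 S1=50 S2=50 S3=30 blocked=[]
Op 2: conn=25 S1=45 S2=50 S3=30 blocked=[]
Op 3: conn=13 S1=45 S2=38 S3=30 blocked=[]
Op 4: conn=4 S1=45 S2=38 S3=21 blocked=[]
Op 5: conn=-11 S1=45 S2=38 S3=6 blocked=[1, 2, 3]
Op 6: conn=13 S1=45 S2=38 S3=6 blocked=[]
Op 7: conn=-6 S1=26 S2=38 S3=6 blocked=[1, 2, 3]
Op 8: conn=-6 S1=26 S2=61 S3=6 blocked=[1, 2, 3]
Op 9: conn=-19 S1=26 S2=61 S3=-7 blocked=[1, 2, 3]
Op 10: conn=-37 S1=26 S2=61 S3=-25 blocked=[1, 2, 3]

Answer: -37 26 61 -25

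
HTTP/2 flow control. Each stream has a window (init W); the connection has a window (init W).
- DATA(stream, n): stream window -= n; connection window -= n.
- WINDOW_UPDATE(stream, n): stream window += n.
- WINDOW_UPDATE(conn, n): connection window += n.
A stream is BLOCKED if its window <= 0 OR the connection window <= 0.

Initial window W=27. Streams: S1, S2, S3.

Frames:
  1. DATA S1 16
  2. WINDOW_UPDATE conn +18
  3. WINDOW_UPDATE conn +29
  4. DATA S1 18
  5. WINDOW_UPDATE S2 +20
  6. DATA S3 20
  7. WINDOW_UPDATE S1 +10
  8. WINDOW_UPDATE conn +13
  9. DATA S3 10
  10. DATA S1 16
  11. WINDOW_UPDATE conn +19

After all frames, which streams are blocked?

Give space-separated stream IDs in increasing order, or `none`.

Op 1: conn=11 S1=11 S2=27 S3=27 blocked=[]
Op 2: conn=29 S1=11 S2=27 S3=27 blocked=[]
Op 3: conn=58 S1=11 S2=27 S3=27 blocked=[]
Op 4: conn=40 S1=-7 S2=27 S3=27 blocked=[1]
Op 5: conn=40 S1=-7 S2=47 S3=27 blocked=[1]
Op 6: conn=20 S1=-7 S2=47 S3=7 blocked=[1]
Op 7: conn=20 S1=3 S2=47 S3=7 blocked=[]
Op 8: conn=33 S1=3 S2=47 S3=7 blocked=[]
Op 9: conn=23 S1=3 S2=47 S3=-3 blocked=[3]
Op 10: conn=7 S1=-13 S2=47 S3=-3 blocked=[1, 3]
Op 11: conn=26 S1=-13 S2=47 S3=-3 blocked=[1, 3]

Answer: S1 S3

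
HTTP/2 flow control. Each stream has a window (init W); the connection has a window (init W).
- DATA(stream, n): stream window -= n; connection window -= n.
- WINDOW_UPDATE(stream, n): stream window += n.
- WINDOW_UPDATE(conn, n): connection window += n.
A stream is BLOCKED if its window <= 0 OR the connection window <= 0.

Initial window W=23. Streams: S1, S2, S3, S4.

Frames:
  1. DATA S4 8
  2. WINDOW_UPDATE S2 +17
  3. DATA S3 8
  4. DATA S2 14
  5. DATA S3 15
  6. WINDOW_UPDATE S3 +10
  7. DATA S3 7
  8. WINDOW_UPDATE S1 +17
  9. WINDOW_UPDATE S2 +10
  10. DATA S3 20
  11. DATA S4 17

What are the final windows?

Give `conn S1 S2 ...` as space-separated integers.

Op 1: conn=15 S1=23 S2=23 S3=23 S4=15 blocked=[]
Op 2: conn=15 S1=23 S2=40 S3=23 S4=15 blocked=[]
Op 3: conn=7 S1=23 S2=40 S3=15 S4=15 blocked=[]
Op 4: conn=-7 S1=23 S2=26 S3=15 S4=15 blocked=[1, 2, 3, 4]
Op 5: conn=-22 S1=23 S2=26 S3=0 S4=15 blocked=[1, 2, 3, 4]
Op 6: conn=-22 S1=23 S2=26 S3=10 S4=15 blocked=[1, 2, 3, 4]
Op 7: conn=-29 S1=23 S2=26 S3=3 S4=15 blocked=[1, 2, 3, 4]
Op 8: conn=-29 S1=40 S2=26 S3=3 S4=15 blocked=[1, 2, 3, 4]
Op 9: conn=-29 S1=40 S2=36 S3=3 S4=15 blocked=[1, 2, 3, 4]
Op 10: conn=-49 S1=40 S2=36 S3=-17 S4=15 blocked=[1, 2, 3, 4]
Op 11: conn=-66 S1=40 S2=36 S3=-17 S4=-2 blocked=[1, 2, 3, 4]

Answer: -66 40 36 -17 -2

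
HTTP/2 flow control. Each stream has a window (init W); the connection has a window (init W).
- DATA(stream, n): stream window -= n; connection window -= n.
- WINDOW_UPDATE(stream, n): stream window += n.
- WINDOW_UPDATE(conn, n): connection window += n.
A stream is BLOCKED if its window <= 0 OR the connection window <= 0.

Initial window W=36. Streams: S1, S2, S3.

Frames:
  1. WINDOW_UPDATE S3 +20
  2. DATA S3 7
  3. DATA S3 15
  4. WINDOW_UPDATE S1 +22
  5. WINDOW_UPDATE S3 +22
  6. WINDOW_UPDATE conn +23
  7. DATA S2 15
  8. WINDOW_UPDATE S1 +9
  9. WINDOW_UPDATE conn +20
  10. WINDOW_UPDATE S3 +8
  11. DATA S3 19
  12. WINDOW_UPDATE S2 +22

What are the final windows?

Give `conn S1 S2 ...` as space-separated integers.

Op 1: conn=36 S1=36 S2=36 S3=56 blocked=[]
Op 2: conn=29 S1=36 S2=36 S3=49 blocked=[]
Op 3: conn=14 S1=36 S2=36 S3=34 blocked=[]
Op 4: conn=14 S1=58 S2=36 S3=34 blocked=[]
Op 5: conn=14 S1=58 S2=36 S3=56 blocked=[]
Op 6: conn=37 S1=58 S2=36 S3=56 blocked=[]
Op 7: conn=22 S1=58 S2=21 S3=56 blocked=[]
Op 8: conn=22 S1=67 S2=21 S3=56 blocked=[]
Op 9: conn=42 S1=67 S2=21 S3=56 blocked=[]
Op 10: conn=42 S1=67 S2=21 S3=64 blocked=[]
Op 11: conn=23 S1=67 S2=21 S3=45 blocked=[]
Op 12: conn=23 S1=67 S2=43 S3=45 blocked=[]

Answer: 23 67 43 45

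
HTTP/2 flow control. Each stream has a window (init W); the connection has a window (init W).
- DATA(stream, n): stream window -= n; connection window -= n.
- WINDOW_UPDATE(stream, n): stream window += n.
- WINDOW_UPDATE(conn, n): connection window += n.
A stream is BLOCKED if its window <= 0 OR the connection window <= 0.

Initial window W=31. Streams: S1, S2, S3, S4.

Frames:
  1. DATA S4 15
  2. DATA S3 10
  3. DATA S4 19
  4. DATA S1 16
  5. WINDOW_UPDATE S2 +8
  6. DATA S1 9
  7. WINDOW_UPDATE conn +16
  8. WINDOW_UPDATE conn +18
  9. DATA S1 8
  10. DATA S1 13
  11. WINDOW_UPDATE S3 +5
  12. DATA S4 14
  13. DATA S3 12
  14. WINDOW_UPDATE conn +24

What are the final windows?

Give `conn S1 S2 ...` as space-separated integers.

Answer: -27 -15 39 14 -17

Derivation:
Op 1: conn=16 S1=31 S2=31 S3=31 S4=16 blocked=[]
Op 2: conn=6 S1=31 S2=31 S3=21 S4=16 blocked=[]
Op 3: conn=-13 S1=31 S2=31 S3=21 S4=-3 blocked=[1, 2, 3, 4]
Op 4: conn=-29 S1=15 S2=31 S3=21 S4=-3 blocked=[1, 2, 3, 4]
Op 5: conn=-29 S1=15 S2=39 S3=21 S4=-3 blocked=[1, 2, 3, 4]
Op 6: conn=-38 S1=6 S2=39 S3=21 S4=-3 blocked=[1, 2, 3, 4]
Op 7: conn=-22 S1=6 S2=39 S3=21 S4=-3 blocked=[1, 2, 3, 4]
Op 8: conn=-4 S1=6 S2=39 S3=21 S4=-3 blocked=[1, 2, 3, 4]
Op 9: conn=-12 S1=-2 S2=39 S3=21 S4=-3 blocked=[1, 2, 3, 4]
Op 10: conn=-25 S1=-15 S2=39 S3=21 S4=-3 blocked=[1, 2, 3, 4]
Op 11: conn=-25 S1=-15 S2=39 S3=26 S4=-3 blocked=[1, 2, 3, 4]
Op 12: conn=-39 S1=-15 S2=39 S3=26 S4=-17 blocked=[1, 2, 3, 4]
Op 13: conn=-51 S1=-15 S2=39 S3=14 S4=-17 blocked=[1, 2, 3, 4]
Op 14: conn=-27 S1=-15 S2=39 S3=14 S4=-17 blocked=[1, 2, 3, 4]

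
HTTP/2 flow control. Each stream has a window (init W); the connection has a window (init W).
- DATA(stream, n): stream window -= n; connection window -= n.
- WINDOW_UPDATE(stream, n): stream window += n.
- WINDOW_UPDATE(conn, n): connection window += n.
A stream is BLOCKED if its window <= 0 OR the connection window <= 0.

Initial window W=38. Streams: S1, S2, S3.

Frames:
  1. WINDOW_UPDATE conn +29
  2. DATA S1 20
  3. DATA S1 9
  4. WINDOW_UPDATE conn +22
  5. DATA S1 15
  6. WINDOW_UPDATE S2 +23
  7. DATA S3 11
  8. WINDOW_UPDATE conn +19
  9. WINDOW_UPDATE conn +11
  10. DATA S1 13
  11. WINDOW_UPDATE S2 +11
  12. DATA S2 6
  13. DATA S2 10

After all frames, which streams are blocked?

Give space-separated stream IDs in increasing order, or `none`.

Op 1: conn=67 S1=38 S2=38 S3=38 blocked=[]
Op 2: conn=47 S1=18 S2=38 S3=38 blocked=[]
Op 3: conn=38 S1=9 S2=38 S3=38 blocked=[]
Op 4: conn=60 S1=9 S2=38 S3=38 blocked=[]
Op 5: conn=45 S1=-6 S2=38 S3=38 blocked=[1]
Op 6: conn=45 S1=-6 S2=61 S3=38 blocked=[1]
Op 7: conn=34 S1=-6 S2=61 S3=27 blocked=[1]
Op 8: conn=53 S1=-6 S2=61 S3=27 blocked=[1]
Op 9: conn=64 S1=-6 S2=61 S3=27 blocked=[1]
Op 10: conn=51 S1=-19 S2=61 S3=27 blocked=[1]
Op 11: conn=51 S1=-19 S2=72 S3=27 blocked=[1]
Op 12: conn=45 S1=-19 S2=66 S3=27 blocked=[1]
Op 13: conn=35 S1=-19 S2=56 S3=27 blocked=[1]

Answer: S1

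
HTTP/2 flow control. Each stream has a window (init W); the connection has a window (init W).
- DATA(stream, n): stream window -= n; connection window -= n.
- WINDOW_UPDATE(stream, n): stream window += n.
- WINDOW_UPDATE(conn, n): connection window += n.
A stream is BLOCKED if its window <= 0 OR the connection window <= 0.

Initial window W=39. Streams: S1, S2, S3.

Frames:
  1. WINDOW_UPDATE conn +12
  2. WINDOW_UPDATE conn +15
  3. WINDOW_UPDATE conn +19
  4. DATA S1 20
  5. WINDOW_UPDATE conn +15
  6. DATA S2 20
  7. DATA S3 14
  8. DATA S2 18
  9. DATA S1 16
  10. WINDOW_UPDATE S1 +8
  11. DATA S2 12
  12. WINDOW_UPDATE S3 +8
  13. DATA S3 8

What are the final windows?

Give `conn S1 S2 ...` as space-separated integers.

Op 1: conn=51 S1=39 S2=39 S3=39 blocked=[]
Op 2: conn=66 S1=39 S2=39 S3=39 blocked=[]
Op 3: conn=85 S1=39 S2=39 S3=39 blocked=[]
Op 4: conn=65 S1=19 S2=39 S3=39 blocked=[]
Op 5: conn=80 S1=19 S2=39 S3=39 blocked=[]
Op 6: conn=60 S1=19 S2=19 S3=39 blocked=[]
Op 7: conn=46 S1=19 S2=19 S3=25 blocked=[]
Op 8: conn=28 S1=19 S2=1 S3=25 blocked=[]
Op 9: conn=12 S1=3 S2=1 S3=25 blocked=[]
Op 10: conn=12 S1=11 S2=1 S3=25 blocked=[]
Op 11: conn=0 S1=11 S2=-11 S3=25 blocked=[1, 2, 3]
Op 12: conn=0 S1=11 S2=-11 S3=33 blocked=[1, 2, 3]
Op 13: conn=-8 S1=11 S2=-11 S3=25 blocked=[1, 2, 3]

Answer: -8 11 -11 25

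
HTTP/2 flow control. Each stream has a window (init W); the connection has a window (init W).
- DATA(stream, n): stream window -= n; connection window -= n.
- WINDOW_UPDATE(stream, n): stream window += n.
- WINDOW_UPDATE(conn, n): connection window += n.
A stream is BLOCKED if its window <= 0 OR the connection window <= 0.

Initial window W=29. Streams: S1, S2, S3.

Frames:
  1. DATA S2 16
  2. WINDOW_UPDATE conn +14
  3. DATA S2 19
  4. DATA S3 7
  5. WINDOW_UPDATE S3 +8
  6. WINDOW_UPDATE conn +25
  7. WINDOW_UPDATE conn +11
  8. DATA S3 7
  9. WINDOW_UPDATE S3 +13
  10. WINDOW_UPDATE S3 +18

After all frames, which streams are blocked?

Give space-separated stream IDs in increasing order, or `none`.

Answer: S2

Derivation:
Op 1: conn=13 S1=29 S2=13 S3=29 blocked=[]
Op 2: conn=27 S1=29 S2=13 S3=29 blocked=[]
Op 3: conn=8 S1=29 S2=-6 S3=29 blocked=[2]
Op 4: conn=1 S1=29 S2=-6 S3=22 blocked=[2]
Op 5: conn=1 S1=29 S2=-6 S3=30 blocked=[2]
Op 6: conn=26 S1=29 S2=-6 S3=30 blocked=[2]
Op 7: conn=37 S1=29 S2=-6 S3=30 blocked=[2]
Op 8: conn=30 S1=29 S2=-6 S3=23 blocked=[2]
Op 9: conn=30 S1=29 S2=-6 S3=36 blocked=[2]
Op 10: conn=30 S1=29 S2=-6 S3=54 blocked=[2]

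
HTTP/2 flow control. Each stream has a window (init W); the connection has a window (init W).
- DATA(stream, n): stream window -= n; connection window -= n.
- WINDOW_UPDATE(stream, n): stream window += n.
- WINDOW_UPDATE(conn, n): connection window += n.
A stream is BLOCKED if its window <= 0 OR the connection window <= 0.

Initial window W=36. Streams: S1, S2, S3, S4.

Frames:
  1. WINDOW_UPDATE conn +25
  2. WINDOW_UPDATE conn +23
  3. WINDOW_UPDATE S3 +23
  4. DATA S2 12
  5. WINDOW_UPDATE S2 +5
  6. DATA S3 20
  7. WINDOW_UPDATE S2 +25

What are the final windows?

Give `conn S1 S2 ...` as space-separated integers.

Answer: 52 36 54 39 36

Derivation:
Op 1: conn=61 S1=36 S2=36 S3=36 S4=36 blocked=[]
Op 2: conn=84 S1=36 S2=36 S3=36 S4=36 blocked=[]
Op 3: conn=84 S1=36 S2=36 S3=59 S4=36 blocked=[]
Op 4: conn=72 S1=36 S2=24 S3=59 S4=36 blocked=[]
Op 5: conn=72 S1=36 S2=29 S3=59 S4=36 blocked=[]
Op 6: conn=52 S1=36 S2=29 S3=39 S4=36 blocked=[]
Op 7: conn=52 S1=36 S2=54 S3=39 S4=36 blocked=[]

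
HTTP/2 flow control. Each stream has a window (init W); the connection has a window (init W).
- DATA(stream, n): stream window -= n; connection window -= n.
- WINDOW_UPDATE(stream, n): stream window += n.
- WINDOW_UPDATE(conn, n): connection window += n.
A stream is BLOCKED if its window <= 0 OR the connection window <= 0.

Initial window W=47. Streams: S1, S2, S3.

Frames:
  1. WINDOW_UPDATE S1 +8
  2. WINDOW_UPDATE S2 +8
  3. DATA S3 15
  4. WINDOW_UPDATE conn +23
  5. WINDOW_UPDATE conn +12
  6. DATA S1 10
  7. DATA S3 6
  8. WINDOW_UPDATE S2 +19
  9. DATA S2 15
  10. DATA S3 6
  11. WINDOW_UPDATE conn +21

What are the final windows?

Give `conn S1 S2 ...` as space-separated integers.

Answer: 51 45 59 20

Derivation:
Op 1: conn=47 S1=55 S2=47 S3=47 blocked=[]
Op 2: conn=47 S1=55 S2=55 S3=47 blocked=[]
Op 3: conn=32 S1=55 S2=55 S3=32 blocked=[]
Op 4: conn=55 S1=55 S2=55 S3=32 blocked=[]
Op 5: conn=67 S1=55 S2=55 S3=32 blocked=[]
Op 6: conn=57 S1=45 S2=55 S3=32 blocked=[]
Op 7: conn=51 S1=45 S2=55 S3=26 blocked=[]
Op 8: conn=51 S1=45 S2=74 S3=26 blocked=[]
Op 9: conn=36 S1=45 S2=59 S3=26 blocked=[]
Op 10: conn=30 S1=45 S2=59 S3=20 blocked=[]
Op 11: conn=51 S1=45 S2=59 S3=20 blocked=[]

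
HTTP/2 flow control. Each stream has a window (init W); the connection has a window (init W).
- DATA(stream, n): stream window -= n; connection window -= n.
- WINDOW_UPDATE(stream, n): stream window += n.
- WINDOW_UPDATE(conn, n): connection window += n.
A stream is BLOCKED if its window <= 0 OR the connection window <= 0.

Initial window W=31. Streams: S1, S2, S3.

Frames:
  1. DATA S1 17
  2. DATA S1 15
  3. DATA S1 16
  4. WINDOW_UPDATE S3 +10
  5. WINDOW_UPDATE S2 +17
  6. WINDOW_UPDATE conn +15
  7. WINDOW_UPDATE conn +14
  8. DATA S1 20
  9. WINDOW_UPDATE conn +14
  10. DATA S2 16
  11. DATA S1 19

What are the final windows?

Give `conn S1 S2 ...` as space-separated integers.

Answer: -29 -56 32 41

Derivation:
Op 1: conn=14 S1=14 S2=31 S3=31 blocked=[]
Op 2: conn=-1 S1=-1 S2=31 S3=31 blocked=[1, 2, 3]
Op 3: conn=-17 S1=-17 S2=31 S3=31 blocked=[1, 2, 3]
Op 4: conn=-17 S1=-17 S2=31 S3=41 blocked=[1, 2, 3]
Op 5: conn=-17 S1=-17 S2=48 S3=41 blocked=[1, 2, 3]
Op 6: conn=-2 S1=-17 S2=48 S3=41 blocked=[1, 2, 3]
Op 7: conn=12 S1=-17 S2=48 S3=41 blocked=[1]
Op 8: conn=-8 S1=-37 S2=48 S3=41 blocked=[1, 2, 3]
Op 9: conn=6 S1=-37 S2=48 S3=41 blocked=[1]
Op 10: conn=-10 S1=-37 S2=32 S3=41 blocked=[1, 2, 3]
Op 11: conn=-29 S1=-56 S2=32 S3=41 blocked=[1, 2, 3]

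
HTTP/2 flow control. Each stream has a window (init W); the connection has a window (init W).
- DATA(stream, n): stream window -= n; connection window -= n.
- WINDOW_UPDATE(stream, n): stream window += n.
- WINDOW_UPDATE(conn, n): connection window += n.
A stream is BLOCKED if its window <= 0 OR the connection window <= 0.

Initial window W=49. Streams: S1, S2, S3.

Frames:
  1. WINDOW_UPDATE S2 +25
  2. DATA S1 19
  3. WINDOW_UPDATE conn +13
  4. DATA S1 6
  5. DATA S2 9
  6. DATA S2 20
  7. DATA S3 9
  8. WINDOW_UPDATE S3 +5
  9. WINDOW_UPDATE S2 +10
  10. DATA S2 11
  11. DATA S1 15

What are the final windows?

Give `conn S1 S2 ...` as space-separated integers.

Op 1: conn=49 S1=49 S2=74 S3=49 blocked=[]
Op 2: conn=30 S1=30 S2=74 S3=49 blocked=[]
Op 3: conn=43 S1=30 S2=74 S3=49 blocked=[]
Op 4: conn=37 S1=24 S2=74 S3=49 blocked=[]
Op 5: conn=28 S1=24 S2=65 S3=49 blocked=[]
Op 6: conn=8 S1=24 S2=45 S3=49 blocked=[]
Op 7: conn=-1 S1=24 S2=45 S3=40 blocked=[1, 2, 3]
Op 8: conn=-1 S1=24 S2=45 S3=45 blocked=[1, 2, 3]
Op 9: conn=-1 S1=24 S2=55 S3=45 blocked=[1, 2, 3]
Op 10: conn=-12 S1=24 S2=44 S3=45 blocked=[1, 2, 3]
Op 11: conn=-27 S1=9 S2=44 S3=45 blocked=[1, 2, 3]

Answer: -27 9 44 45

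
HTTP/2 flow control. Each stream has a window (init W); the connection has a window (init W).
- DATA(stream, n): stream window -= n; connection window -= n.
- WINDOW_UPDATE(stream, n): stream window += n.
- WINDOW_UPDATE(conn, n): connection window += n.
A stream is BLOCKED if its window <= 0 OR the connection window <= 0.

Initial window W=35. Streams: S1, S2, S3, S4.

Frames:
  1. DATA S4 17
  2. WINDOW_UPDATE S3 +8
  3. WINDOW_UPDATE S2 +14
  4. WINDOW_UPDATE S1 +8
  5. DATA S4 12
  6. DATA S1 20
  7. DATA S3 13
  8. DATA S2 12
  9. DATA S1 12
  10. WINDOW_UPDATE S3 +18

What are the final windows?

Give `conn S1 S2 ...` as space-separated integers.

Answer: -51 11 37 48 6

Derivation:
Op 1: conn=18 S1=35 S2=35 S3=35 S4=18 blocked=[]
Op 2: conn=18 S1=35 S2=35 S3=43 S4=18 blocked=[]
Op 3: conn=18 S1=35 S2=49 S3=43 S4=18 blocked=[]
Op 4: conn=18 S1=43 S2=49 S3=43 S4=18 blocked=[]
Op 5: conn=6 S1=43 S2=49 S3=43 S4=6 blocked=[]
Op 6: conn=-14 S1=23 S2=49 S3=43 S4=6 blocked=[1, 2, 3, 4]
Op 7: conn=-27 S1=23 S2=49 S3=30 S4=6 blocked=[1, 2, 3, 4]
Op 8: conn=-39 S1=23 S2=37 S3=30 S4=6 blocked=[1, 2, 3, 4]
Op 9: conn=-51 S1=11 S2=37 S3=30 S4=6 blocked=[1, 2, 3, 4]
Op 10: conn=-51 S1=11 S2=37 S3=48 S4=6 blocked=[1, 2, 3, 4]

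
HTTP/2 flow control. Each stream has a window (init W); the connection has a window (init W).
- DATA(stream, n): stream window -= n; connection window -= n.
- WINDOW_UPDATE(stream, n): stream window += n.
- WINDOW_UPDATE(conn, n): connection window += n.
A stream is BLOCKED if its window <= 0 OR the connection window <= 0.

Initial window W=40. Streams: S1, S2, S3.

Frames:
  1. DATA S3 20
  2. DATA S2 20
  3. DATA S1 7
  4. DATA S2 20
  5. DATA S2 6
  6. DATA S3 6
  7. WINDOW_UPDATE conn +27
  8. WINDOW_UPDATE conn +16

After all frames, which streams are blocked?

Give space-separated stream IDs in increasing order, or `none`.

Answer: S2

Derivation:
Op 1: conn=20 S1=40 S2=40 S3=20 blocked=[]
Op 2: conn=0 S1=40 S2=20 S3=20 blocked=[1, 2, 3]
Op 3: conn=-7 S1=33 S2=20 S3=20 blocked=[1, 2, 3]
Op 4: conn=-27 S1=33 S2=0 S3=20 blocked=[1, 2, 3]
Op 5: conn=-33 S1=33 S2=-6 S3=20 blocked=[1, 2, 3]
Op 6: conn=-39 S1=33 S2=-6 S3=14 blocked=[1, 2, 3]
Op 7: conn=-12 S1=33 S2=-6 S3=14 blocked=[1, 2, 3]
Op 8: conn=4 S1=33 S2=-6 S3=14 blocked=[2]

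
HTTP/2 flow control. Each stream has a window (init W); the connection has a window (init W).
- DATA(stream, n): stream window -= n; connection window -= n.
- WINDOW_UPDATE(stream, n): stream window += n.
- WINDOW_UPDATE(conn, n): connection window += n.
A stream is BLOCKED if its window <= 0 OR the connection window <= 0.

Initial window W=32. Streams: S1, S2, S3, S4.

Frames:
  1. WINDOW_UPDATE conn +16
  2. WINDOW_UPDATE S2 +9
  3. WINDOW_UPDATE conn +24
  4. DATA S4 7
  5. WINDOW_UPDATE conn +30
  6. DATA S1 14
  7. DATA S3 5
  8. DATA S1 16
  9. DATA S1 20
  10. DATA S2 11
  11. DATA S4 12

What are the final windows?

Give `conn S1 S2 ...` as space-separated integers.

Answer: 17 -18 30 27 13

Derivation:
Op 1: conn=48 S1=32 S2=32 S3=32 S4=32 blocked=[]
Op 2: conn=48 S1=32 S2=41 S3=32 S4=32 blocked=[]
Op 3: conn=72 S1=32 S2=41 S3=32 S4=32 blocked=[]
Op 4: conn=65 S1=32 S2=41 S3=32 S4=25 blocked=[]
Op 5: conn=95 S1=32 S2=41 S3=32 S4=25 blocked=[]
Op 6: conn=81 S1=18 S2=41 S3=32 S4=25 blocked=[]
Op 7: conn=76 S1=18 S2=41 S3=27 S4=25 blocked=[]
Op 8: conn=60 S1=2 S2=41 S3=27 S4=25 blocked=[]
Op 9: conn=40 S1=-18 S2=41 S3=27 S4=25 blocked=[1]
Op 10: conn=29 S1=-18 S2=30 S3=27 S4=25 blocked=[1]
Op 11: conn=17 S1=-18 S2=30 S3=27 S4=13 blocked=[1]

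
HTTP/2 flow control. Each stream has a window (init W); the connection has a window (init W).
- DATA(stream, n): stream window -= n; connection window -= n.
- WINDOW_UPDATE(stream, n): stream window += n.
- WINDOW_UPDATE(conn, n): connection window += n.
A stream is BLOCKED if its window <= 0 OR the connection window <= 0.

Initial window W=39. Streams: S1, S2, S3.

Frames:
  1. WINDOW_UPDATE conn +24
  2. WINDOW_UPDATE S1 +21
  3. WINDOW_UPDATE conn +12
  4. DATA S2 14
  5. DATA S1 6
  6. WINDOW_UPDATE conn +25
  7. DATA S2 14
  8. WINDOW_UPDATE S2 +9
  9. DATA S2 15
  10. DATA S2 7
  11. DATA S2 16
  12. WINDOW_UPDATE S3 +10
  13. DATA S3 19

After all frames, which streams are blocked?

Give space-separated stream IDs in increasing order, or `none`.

Answer: S2

Derivation:
Op 1: conn=63 S1=39 S2=39 S3=39 blocked=[]
Op 2: conn=63 S1=60 S2=39 S3=39 blocked=[]
Op 3: conn=75 S1=60 S2=39 S3=39 blocked=[]
Op 4: conn=61 S1=60 S2=25 S3=39 blocked=[]
Op 5: conn=55 S1=54 S2=25 S3=39 blocked=[]
Op 6: conn=80 S1=54 S2=25 S3=39 blocked=[]
Op 7: conn=66 S1=54 S2=11 S3=39 blocked=[]
Op 8: conn=66 S1=54 S2=20 S3=39 blocked=[]
Op 9: conn=51 S1=54 S2=5 S3=39 blocked=[]
Op 10: conn=44 S1=54 S2=-2 S3=39 blocked=[2]
Op 11: conn=28 S1=54 S2=-18 S3=39 blocked=[2]
Op 12: conn=28 S1=54 S2=-18 S3=49 blocked=[2]
Op 13: conn=9 S1=54 S2=-18 S3=30 blocked=[2]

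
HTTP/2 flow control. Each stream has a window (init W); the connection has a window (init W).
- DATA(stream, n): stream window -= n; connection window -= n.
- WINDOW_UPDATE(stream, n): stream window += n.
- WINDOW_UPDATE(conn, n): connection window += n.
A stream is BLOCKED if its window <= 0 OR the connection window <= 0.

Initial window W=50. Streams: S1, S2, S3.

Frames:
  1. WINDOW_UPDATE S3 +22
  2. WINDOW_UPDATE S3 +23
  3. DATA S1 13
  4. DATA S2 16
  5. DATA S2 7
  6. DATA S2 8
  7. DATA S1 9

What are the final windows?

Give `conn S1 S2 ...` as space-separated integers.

Op 1: conn=50 S1=50 S2=50 S3=72 blocked=[]
Op 2: conn=50 S1=50 S2=50 S3=95 blocked=[]
Op 3: conn=37 S1=37 S2=50 S3=95 blocked=[]
Op 4: conn=21 S1=37 S2=34 S3=95 blocked=[]
Op 5: conn=14 S1=37 S2=27 S3=95 blocked=[]
Op 6: conn=6 S1=37 S2=19 S3=95 blocked=[]
Op 7: conn=-3 S1=28 S2=19 S3=95 blocked=[1, 2, 3]

Answer: -3 28 19 95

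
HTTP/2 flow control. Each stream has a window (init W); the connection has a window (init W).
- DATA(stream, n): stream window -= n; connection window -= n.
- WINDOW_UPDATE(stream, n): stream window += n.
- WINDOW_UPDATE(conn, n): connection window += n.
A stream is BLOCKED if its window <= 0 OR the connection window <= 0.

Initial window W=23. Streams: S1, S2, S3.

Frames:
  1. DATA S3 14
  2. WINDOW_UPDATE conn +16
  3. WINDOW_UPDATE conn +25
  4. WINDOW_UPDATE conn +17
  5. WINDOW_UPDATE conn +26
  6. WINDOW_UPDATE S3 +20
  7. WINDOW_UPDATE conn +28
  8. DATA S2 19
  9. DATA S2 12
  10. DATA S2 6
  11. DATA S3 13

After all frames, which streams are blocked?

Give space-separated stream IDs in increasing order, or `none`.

Answer: S2

Derivation:
Op 1: conn=9 S1=23 S2=23 S3=9 blocked=[]
Op 2: conn=25 S1=23 S2=23 S3=9 blocked=[]
Op 3: conn=50 S1=23 S2=23 S3=9 blocked=[]
Op 4: conn=67 S1=23 S2=23 S3=9 blocked=[]
Op 5: conn=93 S1=23 S2=23 S3=9 blocked=[]
Op 6: conn=93 S1=23 S2=23 S3=29 blocked=[]
Op 7: conn=121 S1=23 S2=23 S3=29 blocked=[]
Op 8: conn=102 S1=23 S2=4 S3=29 blocked=[]
Op 9: conn=90 S1=23 S2=-8 S3=29 blocked=[2]
Op 10: conn=84 S1=23 S2=-14 S3=29 blocked=[2]
Op 11: conn=71 S1=23 S2=-14 S3=16 blocked=[2]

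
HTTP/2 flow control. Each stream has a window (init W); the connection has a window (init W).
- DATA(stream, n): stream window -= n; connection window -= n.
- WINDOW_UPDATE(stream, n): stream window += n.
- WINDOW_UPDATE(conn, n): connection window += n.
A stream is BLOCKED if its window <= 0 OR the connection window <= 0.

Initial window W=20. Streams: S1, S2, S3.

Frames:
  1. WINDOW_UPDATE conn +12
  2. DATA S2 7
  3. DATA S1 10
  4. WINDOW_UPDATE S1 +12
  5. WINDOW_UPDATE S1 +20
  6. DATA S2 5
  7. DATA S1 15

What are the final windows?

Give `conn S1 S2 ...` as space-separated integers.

Answer: -5 27 8 20

Derivation:
Op 1: conn=32 S1=20 S2=20 S3=20 blocked=[]
Op 2: conn=25 S1=20 S2=13 S3=20 blocked=[]
Op 3: conn=15 S1=10 S2=13 S3=20 blocked=[]
Op 4: conn=15 S1=22 S2=13 S3=20 blocked=[]
Op 5: conn=15 S1=42 S2=13 S3=20 blocked=[]
Op 6: conn=10 S1=42 S2=8 S3=20 blocked=[]
Op 7: conn=-5 S1=27 S2=8 S3=20 blocked=[1, 2, 3]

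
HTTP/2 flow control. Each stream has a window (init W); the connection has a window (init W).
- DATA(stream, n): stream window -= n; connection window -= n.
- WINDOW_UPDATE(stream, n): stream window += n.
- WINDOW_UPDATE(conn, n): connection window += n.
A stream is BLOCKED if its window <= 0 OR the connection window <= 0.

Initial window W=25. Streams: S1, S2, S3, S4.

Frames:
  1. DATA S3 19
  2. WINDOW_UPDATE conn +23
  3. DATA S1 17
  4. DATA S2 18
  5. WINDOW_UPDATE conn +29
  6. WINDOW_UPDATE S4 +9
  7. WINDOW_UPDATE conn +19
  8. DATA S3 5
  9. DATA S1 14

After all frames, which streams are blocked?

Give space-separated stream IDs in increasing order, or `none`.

Op 1: conn=6 S1=25 S2=25 S3=6 S4=25 blocked=[]
Op 2: conn=29 S1=25 S2=25 S3=6 S4=25 blocked=[]
Op 3: conn=12 S1=8 S2=25 S3=6 S4=25 blocked=[]
Op 4: conn=-6 S1=8 S2=7 S3=6 S4=25 blocked=[1, 2, 3, 4]
Op 5: conn=23 S1=8 S2=7 S3=6 S4=25 blocked=[]
Op 6: conn=23 S1=8 S2=7 S3=6 S4=34 blocked=[]
Op 7: conn=42 S1=8 S2=7 S3=6 S4=34 blocked=[]
Op 8: conn=37 S1=8 S2=7 S3=1 S4=34 blocked=[]
Op 9: conn=23 S1=-6 S2=7 S3=1 S4=34 blocked=[1]

Answer: S1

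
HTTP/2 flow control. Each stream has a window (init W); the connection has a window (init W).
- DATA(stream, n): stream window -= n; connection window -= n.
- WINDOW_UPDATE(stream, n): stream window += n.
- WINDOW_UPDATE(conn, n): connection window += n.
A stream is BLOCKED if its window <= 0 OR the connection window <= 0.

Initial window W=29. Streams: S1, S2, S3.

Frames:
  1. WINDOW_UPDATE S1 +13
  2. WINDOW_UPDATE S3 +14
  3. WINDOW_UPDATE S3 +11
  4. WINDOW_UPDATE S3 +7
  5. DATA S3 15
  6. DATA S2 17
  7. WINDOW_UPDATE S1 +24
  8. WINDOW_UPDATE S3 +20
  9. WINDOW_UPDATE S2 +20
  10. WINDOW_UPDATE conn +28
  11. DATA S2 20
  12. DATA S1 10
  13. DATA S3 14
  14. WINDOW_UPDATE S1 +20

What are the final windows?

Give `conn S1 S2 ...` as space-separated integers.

Op 1: conn=29 S1=42 S2=29 S3=29 blocked=[]
Op 2: conn=29 S1=42 S2=29 S3=43 blocked=[]
Op 3: conn=29 S1=42 S2=29 S3=54 blocked=[]
Op 4: conn=29 S1=42 S2=29 S3=61 blocked=[]
Op 5: conn=14 S1=42 S2=29 S3=46 blocked=[]
Op 6: conn=-3 S1=42 S2=12 S3=46 blocked=[1, 2, 3]
Op 7: conn=-3 S1=66 S2=12 S3=46 blocked=[1, 2, 3]
Op 8: conn=-3 S1=66 S2=12 S3=66 blocked=[1, 2, 3]
Op 9: conn=-3 S1=66 S2=32 S3=66 blocked=[1, 2, 3]
Op 10: conn=25 S1=66 S2=32 S3=66 blocked=[]
Op 11: conn=5 S1=66 S2=12 S3=66 blocked=[]
Op 12: conn=-5 S1=56 S2=12 S3=66 blocked=[1, 2, 3]
Op 13: conn=-19 S1=56 S2=12 S3=52 blocked=[1, 2, 3]
Op 14: conn=-19 S1=76 S2=12 S3=52 blocked=[1, 2, 3]

Answer: -19 76 12 52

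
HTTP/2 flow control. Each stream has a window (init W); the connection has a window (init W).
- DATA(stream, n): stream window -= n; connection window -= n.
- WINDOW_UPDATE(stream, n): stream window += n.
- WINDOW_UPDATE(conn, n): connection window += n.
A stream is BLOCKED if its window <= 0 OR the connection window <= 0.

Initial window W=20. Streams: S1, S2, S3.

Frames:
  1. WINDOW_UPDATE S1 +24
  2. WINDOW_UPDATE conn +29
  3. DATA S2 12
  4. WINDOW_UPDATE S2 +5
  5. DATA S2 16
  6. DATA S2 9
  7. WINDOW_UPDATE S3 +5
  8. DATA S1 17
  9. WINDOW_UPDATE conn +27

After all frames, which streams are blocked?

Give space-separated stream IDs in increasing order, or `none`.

Answer: S2

Derivation:
Op 1: conn=20 S1=44 S2=20 S3=20 blocked=[]
Op 2: conn=49 S1=44 S2=20 S3=20 blocked=[]
Op 3: conn=37 S1=44 S2=8 S3=20 blocked=[]
Op 4: conn=37 S1=44 S2=13 S3=20 blocked=[]
Op 5: conn=21 S1=44 S2=-3 S3=20 blocked=[2]
Op 6: conn=12 S1=44 S2=-12 S3=20 blocked=[2]
Op 7: conn=12 S1=44 S2=-12 S3=25 blocked=[2]
Op 8: conn=-5 S1=27 S2=-12 S3=25 blocked=[1, 2, 3]
Op 9: conn=22 S1=27 S2=-12 S3=25 blocked=[2]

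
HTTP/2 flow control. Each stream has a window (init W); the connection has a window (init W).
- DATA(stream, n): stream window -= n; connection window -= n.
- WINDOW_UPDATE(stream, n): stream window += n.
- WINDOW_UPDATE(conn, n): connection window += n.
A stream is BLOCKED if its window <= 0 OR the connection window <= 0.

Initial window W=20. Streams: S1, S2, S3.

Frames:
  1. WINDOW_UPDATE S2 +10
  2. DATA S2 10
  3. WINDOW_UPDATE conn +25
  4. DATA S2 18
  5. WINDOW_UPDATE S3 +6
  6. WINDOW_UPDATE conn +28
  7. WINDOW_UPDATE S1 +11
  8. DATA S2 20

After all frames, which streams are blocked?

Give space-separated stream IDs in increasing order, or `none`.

Op 1: conn=20 S1=20 S2=30 S3=20 blocked=[]
Op 2: conn=10 S1=20 S2=20 S3=20 blocked=[]
Op 3: conn=35 S1=20 S2=20 S3=20 blocked=[]
Op 4: conn=17 S1=20 S2=2 S3=20 blocked=[]
Op 5: conn=17 S1=20 S2=2 S3=26 blocked=[]
Op 6: conn=45 S1=20 S2=2 S3=26 blocked=[]
Op 7: conn=45 S1=31 S2=2 S3=26 blocked=[]
Op 8: conn=25 S1=31 S2=-18 S3=26 blocked=[2]

Answer: S2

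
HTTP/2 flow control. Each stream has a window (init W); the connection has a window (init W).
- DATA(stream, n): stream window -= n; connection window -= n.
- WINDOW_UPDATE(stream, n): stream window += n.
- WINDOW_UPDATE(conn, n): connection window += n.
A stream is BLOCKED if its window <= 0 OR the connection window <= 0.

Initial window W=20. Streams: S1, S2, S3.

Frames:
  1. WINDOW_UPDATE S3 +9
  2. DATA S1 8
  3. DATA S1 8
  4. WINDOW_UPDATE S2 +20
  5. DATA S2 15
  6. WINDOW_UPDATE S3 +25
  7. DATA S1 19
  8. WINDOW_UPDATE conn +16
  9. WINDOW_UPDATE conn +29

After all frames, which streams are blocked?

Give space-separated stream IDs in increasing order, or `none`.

Op 1: conn=20 S1=20 S2=20 S3=29 blocked=[]
Op 2: conn=12 S1=12 S2=20 S3=29 blocked=[]
Op 3: conn=4 S1=4 S2=20 S3=29 blocked=[]
Op 4: conn=4 S1=4 S2=40 S3=29 blocked=[]
Op 5: conn=-11 S1=4 S2=25 S3=29 blocked=[1, 2, 3]
Op 6: conn=-11 S1=4 S2=25 S3=54 blocked=[1, 2, 3]
Op 7: conn=-30 S1=-15 S2=25 S3=54 blocked=[1, 2, 3]
Op 8: conn=-14 S1=-15 S2=25 S3=54 blocked=[1, 2, 3]
Op 9: conn=15 S1=-15 S2=25 S3=54 blocked=[1]

Answer: S1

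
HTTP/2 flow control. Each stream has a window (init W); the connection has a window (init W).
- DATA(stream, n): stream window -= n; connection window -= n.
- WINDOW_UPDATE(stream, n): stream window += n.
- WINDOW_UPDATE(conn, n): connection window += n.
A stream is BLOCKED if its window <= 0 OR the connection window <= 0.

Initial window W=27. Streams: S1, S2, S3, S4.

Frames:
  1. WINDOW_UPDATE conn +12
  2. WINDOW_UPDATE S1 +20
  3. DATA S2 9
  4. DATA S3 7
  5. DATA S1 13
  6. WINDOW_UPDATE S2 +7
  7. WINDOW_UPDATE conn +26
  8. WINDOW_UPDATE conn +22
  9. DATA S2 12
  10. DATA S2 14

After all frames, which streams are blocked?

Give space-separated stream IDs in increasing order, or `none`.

Answer: S2

Derivation:
Op 1: conn=39 S1=27 S2=27 S3=27 S4=27 blocked=[]
Op 2: conn=39 S1=47 S2=27 S3=27 S4=27 blocked=[]
Op 3: conn=30 S1=47 S2=18 S3=27 S4=27 blocked=[]
Op 4: conn=23 S1=47 S2=18 S3=20 S4=27 blocked=[]
Op 5: conn=10 S1=34 S2=18 S3=20 S4=27 blocked=[]
Op 6: conn=10 S1=34 S2=25 S3=20 S4=27 blocked=[]
Op 7: conn=36 S1=34 S2=25 S3=20 S4=27 blocked=[]
Op 8: conn=58 S1=34 S2=25 S3=20 S4=27 blocked=[]
Op 9: conn=46 S1=34 S2=13 S3=20 S4=27 blocked=[]
Op 10: conn=32 S1=34 S2=-1 S3=20 S4=27 blocked=[2]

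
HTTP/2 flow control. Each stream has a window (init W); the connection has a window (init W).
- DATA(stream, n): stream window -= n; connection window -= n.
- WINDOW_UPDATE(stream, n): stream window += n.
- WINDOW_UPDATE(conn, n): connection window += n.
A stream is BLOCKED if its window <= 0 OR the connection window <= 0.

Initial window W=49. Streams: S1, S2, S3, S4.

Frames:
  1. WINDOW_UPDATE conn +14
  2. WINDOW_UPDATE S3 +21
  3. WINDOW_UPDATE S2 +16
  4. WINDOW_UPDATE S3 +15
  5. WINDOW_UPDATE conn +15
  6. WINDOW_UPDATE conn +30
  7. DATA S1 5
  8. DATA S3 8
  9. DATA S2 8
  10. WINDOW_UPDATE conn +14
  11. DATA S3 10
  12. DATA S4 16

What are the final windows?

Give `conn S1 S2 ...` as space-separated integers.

Op 1: conn=63 S1=49 S2=49 S3=49 S4=49 blocked=[]
Op 2: conn=63 S1=49 S2=49 S3=70 S4=49 blocked=[]
Op 3: conn=63 S1=49 S2=65 S3=70 S4=49 blocked=[]
Op 4: conn=63 S1=49 S2=65 S3=85 S4=49 blocked=[]
Op 5: conn=78 S1=49 S2=65 S3=85 S4=49 blocked=[]
Op 6: conn=108 S1=49 S2=65 S3=85 S4=49 blocked=[]
Op 7: conn=103 S1=44 S2=65 S3=85 S4=49 blocked=[]
Op 8: conn=95 S1=44 S2=65 S3=77 S4=49 blocked=[]
Op 9: conn=87 S1=44 S2=57 S3=77 S4=49 blocked=[]
Op 10: conn=101 S1=44 S2=57 S3=77 S4=49 blocked=[]
Op 11: conn=91 S1=44 S2=57 S3=67 S4=49 blocked=[]
Op 12: conn=75 S1=44 S2=57 S3=67 S4=33 blocked=[]

Answer: 75 44 57 67 33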